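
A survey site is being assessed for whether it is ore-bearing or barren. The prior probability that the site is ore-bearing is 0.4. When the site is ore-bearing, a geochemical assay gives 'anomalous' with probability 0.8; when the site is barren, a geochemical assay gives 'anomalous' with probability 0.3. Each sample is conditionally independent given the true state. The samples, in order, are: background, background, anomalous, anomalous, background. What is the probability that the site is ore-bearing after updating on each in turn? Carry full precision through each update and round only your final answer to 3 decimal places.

0.100

After 'background': P(ore) = 0.2·0.4000 / (0.2·0.4000 + 0.7·0.6000) ≈ 0.1600
After 'background': P(ore) = 0.2·0.1600 / (0.2·0.1600 + 0.7·0.8400) ≈ 0.0516
After 'anomalous': P(ore) = 0.8·0.0516 / (0.8·0.0516 + 0.3·0.9484) ≈ 0.1267
After 'anomalous': P(ore) = 0.8·0.1267 / (0.8·0.1267 + 0.3·0.8733) ≈ 0.2790
After 'background': P(ore) = 0.2·0.2790 / (0.2·0.2790 + 0.7·0.7210) ≈ 0.0996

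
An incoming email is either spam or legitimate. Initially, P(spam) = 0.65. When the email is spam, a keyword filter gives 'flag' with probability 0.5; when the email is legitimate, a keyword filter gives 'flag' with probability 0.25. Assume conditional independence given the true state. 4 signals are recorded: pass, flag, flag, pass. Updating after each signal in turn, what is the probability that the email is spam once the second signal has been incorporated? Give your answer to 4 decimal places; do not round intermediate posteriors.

After 'pass': P(spam) = 0.5·0.6500 / (0.5·0.6500 + 0.75·0.3500) ≈ 0.5532
After 'flag': P(spam) = 0.5·0.5532 / (0.5·0.5532 + 0.25·0.4468) ≈ 0.7123

0.7123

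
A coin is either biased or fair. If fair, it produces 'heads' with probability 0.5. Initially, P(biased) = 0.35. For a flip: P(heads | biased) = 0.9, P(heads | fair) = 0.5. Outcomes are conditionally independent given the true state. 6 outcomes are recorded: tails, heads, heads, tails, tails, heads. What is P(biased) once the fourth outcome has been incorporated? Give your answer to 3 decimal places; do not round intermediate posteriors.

0.065

After 'tails': P(biased) = 0.1·0.3500 / (0.1·0.3500 + 0.5·0.6500) ≈ 0.0972
After 'heads': P(biased) = 0.9·0.0972 / (0.9·0.0972 + 0.5·0.9028) ≈ 0.1624
After 'heads': P(biased) = 0.9·0.1624 / (0.9·0.1624 + 0.5·0.8376) ≈ 0.2587
After 'tails': P(biased) = 0.1·0.2587 / (0.1·0.2587 + 0.5·0.7413) ≈ 0.0652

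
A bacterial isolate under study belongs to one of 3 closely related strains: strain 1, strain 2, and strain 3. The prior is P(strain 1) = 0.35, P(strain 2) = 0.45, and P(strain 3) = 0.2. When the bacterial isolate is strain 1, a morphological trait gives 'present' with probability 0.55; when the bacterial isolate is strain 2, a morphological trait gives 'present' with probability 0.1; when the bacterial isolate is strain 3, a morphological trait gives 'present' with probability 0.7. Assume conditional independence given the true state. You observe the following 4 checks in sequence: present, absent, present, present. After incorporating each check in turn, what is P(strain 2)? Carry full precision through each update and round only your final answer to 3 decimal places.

0.009

After 'present': normaliser = 0.55·0.3500 + 0.1·0.4500 + 0.7·0.2000; P(strain 1) ≈ 0.5099, P(strain 2) ≈ 0.1192, P(strain 3) ≈ 0.3709
After 'absent': normaliser = 0.45·0.5099 + 0.9·0.1192 + 0.3·0.3709; P(strain 1) ≈ 0.5122, P(strain 2) ≈ 0.2395, P(strain 3) ≈ 0.2483
After 'present': normaliser = 0.55·0.5122 + 0.1·0.2395 + 0.7·0.2483; P(strain 1) ≈ 0.5875, P(strain 2) ≈ 0.0499, P(strain 3) ≈ 0.3625
After 'present': normaliser = 0.55·0.5875 + 0.1·0.0499 + 0.7·0.3625; P(strain 1) ≈ 0.5553, P(strain 2) ≈ 0.0086, P(strain 3) ≈ 0.4361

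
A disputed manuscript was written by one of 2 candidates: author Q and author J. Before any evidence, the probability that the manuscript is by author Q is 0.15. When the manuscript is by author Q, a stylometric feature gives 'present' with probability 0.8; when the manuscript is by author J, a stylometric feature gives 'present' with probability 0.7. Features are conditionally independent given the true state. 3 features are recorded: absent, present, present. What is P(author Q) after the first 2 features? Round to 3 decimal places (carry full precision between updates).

0.119

After 'absent': P(author Q) = 0.2·0.1500 / (0.2·0.1500 + 0.3·0.8500) ≈ 0.1053
After 'present': P(author Q) = 0.8·0.1053 / (0.8·0.1053 + 0.7·0.8947) ≈ 0.1185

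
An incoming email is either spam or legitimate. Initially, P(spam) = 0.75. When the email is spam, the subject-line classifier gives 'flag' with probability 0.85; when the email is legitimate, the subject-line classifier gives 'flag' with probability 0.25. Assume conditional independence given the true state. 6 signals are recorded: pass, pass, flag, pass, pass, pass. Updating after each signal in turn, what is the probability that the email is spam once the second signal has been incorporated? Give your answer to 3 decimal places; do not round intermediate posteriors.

After 'pass': P(spam) = 0.15·0.7500 / (0.15·0.7500 + 0.75·0.2500) ≈ 0.3750
After 'pass': P(spam) = 0.15·0.3750 / (0.15·0.3750 + 0.75·0.6250) ≈ 0.1071

0.107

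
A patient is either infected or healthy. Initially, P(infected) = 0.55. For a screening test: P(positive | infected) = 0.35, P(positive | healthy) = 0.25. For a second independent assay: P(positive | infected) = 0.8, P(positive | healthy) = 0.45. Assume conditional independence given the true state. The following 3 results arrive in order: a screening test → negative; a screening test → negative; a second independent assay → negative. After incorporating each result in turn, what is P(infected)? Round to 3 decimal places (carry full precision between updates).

0.250

Apply Bayes' rule sequentially, carrying P(infected) forward.
After a screening test='negative': P(infected) = 0.65·0.5500 / (0.65·0.5500 + 0.75·0.4500) ≈ 0.5144
After a screening test='negative': P(infected) = 0.65·0.5144 / (0.65·0.5144 + 0.75·0.4856) ≈ 0.4786
After a second independent assay='negative': P(infected) = 0.2·0.4786 / (0.2·0.4786 + 0.55·0.5214) ≈ 0.2503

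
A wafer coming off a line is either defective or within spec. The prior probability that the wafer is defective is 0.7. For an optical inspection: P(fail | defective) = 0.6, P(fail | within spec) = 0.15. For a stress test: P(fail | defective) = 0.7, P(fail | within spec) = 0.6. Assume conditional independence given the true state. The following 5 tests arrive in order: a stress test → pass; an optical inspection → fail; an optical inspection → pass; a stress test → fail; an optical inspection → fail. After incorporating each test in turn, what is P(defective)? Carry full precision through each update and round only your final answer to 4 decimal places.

0.9389

After a stress test='pass': P(defective) = 0.3·0.7000 / (0.3·0.7000 + 0.4·0.3000) ≈ 0.6364
After an optical inspection='fail': P(defective) = 0.6·0.6364 / (0.6·0.6364 + 0.15·0.3636) ≈ 0.8750
After an optical inspection='pass': P(defective) = 0.4·0.8750 / (0.4·0.8750 + 0.85·0.1250) ≈ 0.7671
After a stress test='fail': P(defective) = 0.7·0.7671 / (0.7·0.7671 + 0.6·0.2329) ≈ 0.7935
After an optical inspection='fail': P(defective) = 0.6·0.7935 / (0.6·0.7935 + 0.15·0.2065) ≈ 0.9389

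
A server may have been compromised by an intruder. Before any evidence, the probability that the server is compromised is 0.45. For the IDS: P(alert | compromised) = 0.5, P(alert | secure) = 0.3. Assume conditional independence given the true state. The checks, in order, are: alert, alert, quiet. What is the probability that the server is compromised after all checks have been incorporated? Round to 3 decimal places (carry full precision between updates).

0.619

After 'alert': P(compromised) = 0.5·0.4500 / (0.5·0.4500 + 0.3·0.5500) ≈ 0.5769
After 'alert': P(compromised) = 0.5·0.5769 / (0.5·0.5769 + 0.3·0.4231) ≈ 0.6944
After 'quiet': P(compromised) = 0.5·0.6944 / (0.5·0.6944 + 0.7·0.3056) ≈ 0.6188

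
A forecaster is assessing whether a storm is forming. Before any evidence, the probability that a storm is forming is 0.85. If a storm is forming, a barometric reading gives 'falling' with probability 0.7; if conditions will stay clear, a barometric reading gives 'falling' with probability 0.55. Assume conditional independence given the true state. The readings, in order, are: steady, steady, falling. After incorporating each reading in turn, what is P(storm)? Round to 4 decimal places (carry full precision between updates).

After 'steady': P(storm) = 0.3·0.8500 / (0.3·0.8500 + 0.45·0.1500) ≈ 0.7907
After 'steady': P(storm) = 0.3·0.7907 / (0.3·0.7907 + 0.45·0.2093) ≈ 0.7158
After 'falling': P(storm) = 0.7·0.7158 / (0.7·0.7158 + 0.55·0.2842) ≈ 0.7622

0.7622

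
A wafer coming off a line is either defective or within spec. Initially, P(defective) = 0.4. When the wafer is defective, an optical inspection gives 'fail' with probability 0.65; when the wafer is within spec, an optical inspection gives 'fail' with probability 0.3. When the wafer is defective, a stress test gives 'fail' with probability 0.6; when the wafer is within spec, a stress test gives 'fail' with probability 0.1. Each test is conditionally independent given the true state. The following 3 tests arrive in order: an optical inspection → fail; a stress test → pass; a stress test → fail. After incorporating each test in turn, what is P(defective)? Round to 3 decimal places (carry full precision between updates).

0.794

Apply Bayes' rule sequentially, carrying P(defective) forward.
After an optical inspection='fail': P(defective) = 0.65·0.4000 / (0.65·0.4000 + 0.3·0.6000) ≈ 0.5909
After a stress test='pass': P(defective) = 0.4·0.5909 / (0.4·0.5909 + 0.9·0.4091) ≈ 0.3910
After a stress test='fail': P(defective) = 0.6·0.3910 / (0.6·0.3910 + 0.1·0.6090) ≈ 0.7939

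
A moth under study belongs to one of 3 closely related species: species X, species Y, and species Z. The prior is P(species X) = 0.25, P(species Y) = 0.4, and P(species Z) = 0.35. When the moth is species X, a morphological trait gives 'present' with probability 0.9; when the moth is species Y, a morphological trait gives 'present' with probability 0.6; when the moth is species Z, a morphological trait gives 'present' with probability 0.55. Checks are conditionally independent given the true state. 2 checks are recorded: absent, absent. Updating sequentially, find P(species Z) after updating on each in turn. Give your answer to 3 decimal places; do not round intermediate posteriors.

Each posterior becomes the prior for the next update.
After 'absent': normaliser = 0.1·0.2500 + 0.4·0.4000 + 0.45·0.3500; P(species X) ≈ 0.0730, P(species Y) ≈ 0.4672, P(species Z) ≈ 0.4599
After 'absent': normaliser = 0.1·0.0730 + 0.4·0.4672 + 0.45·0.4599; P(species X) ≈ 0.0182, P(species Y) ≈ 0.4659, P(species Z) ≈ 0.5159

0.516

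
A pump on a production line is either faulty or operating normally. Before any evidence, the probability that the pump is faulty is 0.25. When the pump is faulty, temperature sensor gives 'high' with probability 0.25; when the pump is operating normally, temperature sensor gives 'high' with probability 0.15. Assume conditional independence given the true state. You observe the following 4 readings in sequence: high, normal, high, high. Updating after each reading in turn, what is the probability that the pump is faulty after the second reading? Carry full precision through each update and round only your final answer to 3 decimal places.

0.329

After 'high': P(faulty) = 0.25·0.2500 / (0.25·0.2500 + 0.15·0.7500) ≈ 0.3571
After 'normal': P(faulty) = 0.75·0.3571 / (0.75·0.3571 + 0.85·0.6429) ≈ 0.3289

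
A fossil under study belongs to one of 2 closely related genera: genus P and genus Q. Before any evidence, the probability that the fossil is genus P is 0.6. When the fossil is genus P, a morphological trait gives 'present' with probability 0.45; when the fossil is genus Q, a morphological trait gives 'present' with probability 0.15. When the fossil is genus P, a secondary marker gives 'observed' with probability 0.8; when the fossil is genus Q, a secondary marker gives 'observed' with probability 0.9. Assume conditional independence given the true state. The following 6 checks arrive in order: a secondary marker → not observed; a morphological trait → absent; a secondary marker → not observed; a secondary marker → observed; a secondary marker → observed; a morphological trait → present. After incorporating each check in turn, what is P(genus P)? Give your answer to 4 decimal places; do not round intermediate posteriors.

After a secondary marker='not observed': P(genus P) = 0.2·0.6000 / (0.2·0.6000 + 0.1·0.4000) ≈ 0.7500
After a morphological trait='absent': P(genus P) = 0.55·0.7500 / (0.55·0.7500 + 0.85·0.2500) ≈ 0.6600
After a secondary marker='not observed': P(genus P) = 0.2·0.6600 / (0.2·0.6600 + 0.1·0.3400) ≈ 0.7952
After a secondary marker='observed': P(genus P) = 0.8·0.7952 / (0.8·0.7952 + 0.9·0.2048) ≈ 0.7753
After a secondary marker='observed': P(genus P) = 0.8·0.7753 / (0.8·0.7753 + 0.9·0.2247) ≈ 0.7542
After a morphological trait='present': P(genus P) = 0.45·0.7542 / (0.45·0.7542 + 0.15·0.2458) ≈ 0.9020

0.9020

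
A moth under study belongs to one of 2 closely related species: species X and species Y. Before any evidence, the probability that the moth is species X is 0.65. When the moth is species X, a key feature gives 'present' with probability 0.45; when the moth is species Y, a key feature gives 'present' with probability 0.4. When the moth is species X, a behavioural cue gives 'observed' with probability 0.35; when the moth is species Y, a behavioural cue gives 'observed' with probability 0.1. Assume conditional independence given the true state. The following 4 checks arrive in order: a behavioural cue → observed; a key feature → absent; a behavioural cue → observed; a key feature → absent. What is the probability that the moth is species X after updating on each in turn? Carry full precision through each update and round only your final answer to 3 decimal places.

After a behavioural cue='observed': P(species X) = 0.35·0.6500 / (0.35·0.6500 + 0.1·0.3500) ≈ 0.8667
After a key feature='absent': P(species X) = 0.55·0.8667 / (0.55·0.8667 + 0.6·0.1333) ≈ 0.8563
After a behavioural cue='observed': P(species X) = 0.35·0.8563 / (0.35·0.8563 + 0.1·0.1437) ≈ 0.9542
After a key feature='absent': P(species X) = 0.55·0.9542 / (0.55·0.9542 + 0.6·0.0458) ≈ 0.9503

0.950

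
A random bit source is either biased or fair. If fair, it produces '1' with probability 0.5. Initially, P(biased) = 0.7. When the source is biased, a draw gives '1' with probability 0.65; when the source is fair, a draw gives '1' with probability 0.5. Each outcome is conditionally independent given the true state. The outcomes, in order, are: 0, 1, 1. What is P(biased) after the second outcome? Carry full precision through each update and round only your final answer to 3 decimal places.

After '0': P(biased) = 0.35·0.7000 / (0.35·0.7000 + 0.5·0.3000) ≈ 0.6203
After '1': P(biased) = 0.65·0.6203 / (0.65·0.6203 + 0.5·0.3797) ≈ 0.6798

0.680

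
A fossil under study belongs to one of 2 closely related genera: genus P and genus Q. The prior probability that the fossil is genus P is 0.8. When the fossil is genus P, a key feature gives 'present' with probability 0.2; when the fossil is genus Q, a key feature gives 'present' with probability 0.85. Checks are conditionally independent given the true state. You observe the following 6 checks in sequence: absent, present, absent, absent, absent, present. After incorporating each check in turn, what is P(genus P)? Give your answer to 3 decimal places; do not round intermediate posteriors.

0.994

Each posterior becomes the prior for the next update.
After 'absent': P(genus P) = 0.8·0.8000 / (0.8·0.8000 + 0.15·0.2000) ≈ 0.9552
After 'present': P(genus P) = 0.2·0.9552 / (0.2·0.9552 + 0.85·0.0448) ≈ 0.8339
After 'absent': P(genus P) = 0.8·0.8339 / (0.8·0.8339 + 0.15·0.1661) ≈ 0.9640
After 'absent': P(genus P) = 0.8·0.9640 / (0.8·0.9640 + 0.15·0.0360) ≈ 0.9930
After 'absent': P(genus P) = 0.8·0.9930 / (0.8·0.9930 + 0.15·0.0070) ≈ 0.9987
After 'present': P(genus P) = 0.2·0.9987 / (0.2·0.9987 + 0.85·0.0013) ≈ 0.9944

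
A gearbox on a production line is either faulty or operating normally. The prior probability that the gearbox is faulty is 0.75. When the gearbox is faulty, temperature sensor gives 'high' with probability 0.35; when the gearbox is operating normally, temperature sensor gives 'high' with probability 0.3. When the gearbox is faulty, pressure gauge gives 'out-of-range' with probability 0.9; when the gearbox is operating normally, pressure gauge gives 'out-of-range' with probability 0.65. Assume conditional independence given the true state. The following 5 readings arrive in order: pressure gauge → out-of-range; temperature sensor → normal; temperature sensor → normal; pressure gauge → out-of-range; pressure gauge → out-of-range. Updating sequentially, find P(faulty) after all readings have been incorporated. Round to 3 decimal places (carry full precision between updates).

After pressure gauge='out-of-range': P(faulty) = 0.9·0.7500 / (0.9·0.7500 + 0.65·0.2500) ≈ 0.8060
After temperature sensor='normal': P(faulty) = 0.65·0.8060 / (0.65·0.8060 + 0.7·0.1940) ≈ 0.7941
After temperature sensor='normal': P(faulty) = 0.65·0.7941 / (0.65·0.7941 + 0.7·0.2059) ≈ 0.7817
After pressure gauge='out-of-range': P(faulty) = 0.9·0.7817 / (0.9·0.7817 + 0.65·0.2183) ≈ 0.8322
After pressure gauge='out-of-range': P(faulty) = 0.9·0.8322 / (0.9·0.8322 + 0.65·0.1678) ≈ 0.8729

0.873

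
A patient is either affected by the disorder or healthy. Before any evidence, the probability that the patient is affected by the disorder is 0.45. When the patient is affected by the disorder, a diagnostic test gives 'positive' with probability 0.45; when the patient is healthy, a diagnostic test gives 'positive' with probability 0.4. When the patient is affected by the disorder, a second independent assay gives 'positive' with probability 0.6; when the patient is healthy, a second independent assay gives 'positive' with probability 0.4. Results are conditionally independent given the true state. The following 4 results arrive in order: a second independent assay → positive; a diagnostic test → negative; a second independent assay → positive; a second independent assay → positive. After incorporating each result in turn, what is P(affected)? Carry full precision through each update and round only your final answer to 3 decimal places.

0.717

After a second independent assay='positive': P(affected) = 0.6·0.4500 / (0.6·0.4500 + 0.4·0.5500) ≈ 0.5510
After a diagnostic test='negative': P(affected) = 0.55·0.5510 / (0.55·0.5510 + 0.6·0.4490) ≈ 0.5294
After a second independent assay='positive': P(affected) = 0.6·0.5294 / (0.6·0.5294 + 0.4·0.4706) ≈ 0.6279
After a second independent assay='positive': P(affected) = 0.6·0.6279 / (0.6·0.6279 + 0.4·0.3721) ≈ 0.7168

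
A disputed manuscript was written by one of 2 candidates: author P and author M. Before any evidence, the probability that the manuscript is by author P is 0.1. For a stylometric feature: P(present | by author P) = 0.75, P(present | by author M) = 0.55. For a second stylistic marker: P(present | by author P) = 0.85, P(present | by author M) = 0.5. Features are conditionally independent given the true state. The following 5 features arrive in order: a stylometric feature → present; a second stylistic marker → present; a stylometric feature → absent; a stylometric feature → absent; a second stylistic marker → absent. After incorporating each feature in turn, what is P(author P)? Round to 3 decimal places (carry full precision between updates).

Apply Bayes' rule sequentially, carrying P(author P) forward.
After a stylometric feature='present': P(author P) = 0.75·0.1000 / (0.75·0.1000 + 0.55·0.9000) ≈ 0.1316
After a second stylistic marker='present': P(author P) = 0.85·0.1316 / (0.85·0.1316 + 0.5·0.8684) ≈ 0.2048
After a stylometric feature='absent': P(author P) = 0.25·0.2048 / (0.25·0.2048 + 0.45·0.7952) ≈ 0.1252
After a stylometric feature='absent': P(author P) = 0.25·0.1252 / (0.25·0.1252 + 0.45·0.8748) ≈ 0.0736
After a second stylistic marker='absent': P(author P) = 0.15·0.0736 / (0.15·0.0736 + 0.5·0.9264) ≈ 0.0233

0.023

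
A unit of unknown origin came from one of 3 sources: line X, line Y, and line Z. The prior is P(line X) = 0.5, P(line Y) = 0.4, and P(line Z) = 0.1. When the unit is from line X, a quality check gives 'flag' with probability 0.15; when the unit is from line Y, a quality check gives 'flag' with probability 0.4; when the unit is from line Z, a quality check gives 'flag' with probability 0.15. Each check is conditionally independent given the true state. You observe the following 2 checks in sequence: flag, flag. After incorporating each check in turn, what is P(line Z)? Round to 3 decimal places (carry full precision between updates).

0.029

After 'flag': normaliser = 0.15·0.5000 + 0.4·0.4000 + 0.15·0.1000; P(line X) ≈ 0.3000, P(line Y) ≈ 0.6400, P(line Z) ≈ 0.0600
After 'flag': normaliser = 0.15·0.3000 + 0.4·0.6400 + 0.15·0.0600; P(line X) ≈ 0.1452, P(line Y) ≈ 0.8258, P(line Z) ≈ 0.0290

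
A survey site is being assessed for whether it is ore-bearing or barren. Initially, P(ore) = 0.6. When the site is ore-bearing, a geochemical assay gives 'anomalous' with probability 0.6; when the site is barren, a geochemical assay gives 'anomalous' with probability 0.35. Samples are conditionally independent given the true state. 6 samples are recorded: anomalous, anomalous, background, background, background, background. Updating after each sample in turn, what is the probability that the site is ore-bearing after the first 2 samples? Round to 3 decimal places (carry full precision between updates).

After 'anomalous': P(ore) = 0.6·0.6000 / (0.6·0.6000 + 0.35·0.4000) ≈ 0.7200
After 'anomalous': P(ore) = 0.6·0.7200 / (0.6·0.7200 + 0.35·0.2800) ≈ 0.8151

0.815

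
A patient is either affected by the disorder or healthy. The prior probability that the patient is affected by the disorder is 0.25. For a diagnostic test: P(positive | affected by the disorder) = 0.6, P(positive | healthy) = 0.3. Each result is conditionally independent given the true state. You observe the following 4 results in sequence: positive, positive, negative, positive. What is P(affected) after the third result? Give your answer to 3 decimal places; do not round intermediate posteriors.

Apply Bayes' rule sequentially, carrying P(affected) forward.
After 'positive': P(affected) = 0.6·0.2500 / (0.6·0.2500 + 0.3·0.7500) ≈ 0.4000
After 'positive': P(affected) = 0.6·0.4000 / (0.6·0.4000 + 0.3·0.6000) ≈ 0.5714
After 'negative': P(affected) = 0.4·0.5714 / (0.4·0.5714 + 0.7·0.4286) ≈ 0.4324

0.432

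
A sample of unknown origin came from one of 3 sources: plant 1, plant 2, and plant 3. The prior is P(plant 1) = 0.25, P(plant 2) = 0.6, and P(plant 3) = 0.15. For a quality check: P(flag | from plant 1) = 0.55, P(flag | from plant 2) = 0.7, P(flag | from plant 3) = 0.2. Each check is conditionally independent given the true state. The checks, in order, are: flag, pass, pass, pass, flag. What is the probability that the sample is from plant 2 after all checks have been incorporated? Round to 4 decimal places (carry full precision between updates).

After 'flag': normaliser = 0.55·0.2500 + 0.7·0.6000 + 0.2·0.1500; P(plant 1) ≈ 0.2340, P(plant 2) ≈ 0.7149, P(plant 3) ≈ 0.0511
After 'pass': normaliser = 0.45·0.2340 + 0.3·0.7149 + 0.8·0.0511; P(plant 1) ≈ 0.2920, P(plant 2) ≈ 0.5947, P(plant 3) ≈ 0.1133
After 'pass': normaliser = 0.45·0.2920 + 0.3·0.5947 + 0.8·0.1133; P(plant 1) ≈ 0.3282, P(plant 2) ≈ 0.4455, P(plant 3) ≈ 0.2263
After 'pass': normaliser = 0.45·0.3282 + 0.3·0.4455 + 0.8·0.2263; P(plant 1) ≈ 0.3194, P(plant 2) ≈ 0.2891, P(plant 3) ≈ 0.3915
After 'flag': normaliser = 0.55·0.3194 + 0.7·0.2891 + 0.2·0.3915; P(plant 1) ≈ 0.3850, P(plant 2) ≈ 0.4434, P(plant 3) ≈ 0.1716

0.4434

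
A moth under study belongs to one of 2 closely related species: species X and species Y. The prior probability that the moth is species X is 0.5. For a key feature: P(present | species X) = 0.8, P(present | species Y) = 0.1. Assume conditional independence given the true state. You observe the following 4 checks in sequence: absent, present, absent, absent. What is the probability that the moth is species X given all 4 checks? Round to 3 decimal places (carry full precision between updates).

After 'absent': P(species X) = 0.2·0.5000 / (0.2·0.5000 + 0.9·0.5000) ≈ 0.1818
After 'present': P(species X) = 0.8·0.1818 / (0.8·0.1818 + 0.1·0.8182) ≈ 0.6400
After 'absent': P(species X) = 0.2·0.6400 / (0.2·0.6400 + 0.9·0.3600) ≈ 0.2832
After 'absent': P(species X) = 0.2·0.2832 / (0.2·0.2832 + 0.9·0.7168) ≈ 0.0807

0.081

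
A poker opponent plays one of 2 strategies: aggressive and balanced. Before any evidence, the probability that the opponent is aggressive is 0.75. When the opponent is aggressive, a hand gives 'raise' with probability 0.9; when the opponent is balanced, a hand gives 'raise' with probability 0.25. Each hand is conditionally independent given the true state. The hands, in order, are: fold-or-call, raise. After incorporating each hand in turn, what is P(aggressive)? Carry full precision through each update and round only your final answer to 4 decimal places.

After 'fold-or-call': P(aggressive) = 0.1·0.7500 / (0.1·0.7500 + 0.75·0.2500) ≈ 0.2857
After 'raise': P(aggressive) = 0.9·0.2857 / (0.9·0.2857 + 0.25·0.7143) ≈ 0.5902

0.5902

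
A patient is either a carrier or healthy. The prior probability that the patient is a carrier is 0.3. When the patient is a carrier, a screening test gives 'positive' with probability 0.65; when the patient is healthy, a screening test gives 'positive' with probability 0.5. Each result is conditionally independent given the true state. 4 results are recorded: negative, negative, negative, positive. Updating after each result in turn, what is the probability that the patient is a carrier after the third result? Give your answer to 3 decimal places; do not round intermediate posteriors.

Each posterior becomes the prior for the next update.
After 'negative': P(carrier) = 0.35·0.3000 / (0.35·0.3000 + 0.5·0.7000) ≈ 0.2308
After 'negative': P(carrier) = 0.35·0.2308 / (0.35·0.2308 + 0.5·0.7692) ≈ 0.1736
After 'negative': P(carrier) = 0.35·0.1736 / (0.35·0.1736 + 0.5·0.8264) ≈ 0.1282

0.128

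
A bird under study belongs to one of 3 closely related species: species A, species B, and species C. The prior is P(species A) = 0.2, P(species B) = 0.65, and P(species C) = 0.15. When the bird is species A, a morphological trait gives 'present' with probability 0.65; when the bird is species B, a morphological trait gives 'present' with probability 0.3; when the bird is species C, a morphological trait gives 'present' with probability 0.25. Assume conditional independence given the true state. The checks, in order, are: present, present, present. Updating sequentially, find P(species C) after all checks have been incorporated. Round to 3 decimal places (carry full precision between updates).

0.031

After 'present': normaliser = 0.65·0.2000 + 0.3·0.6500 + 0.25·0.1500; P(species A) ≈ 0.3586, P(species B) ≈ 0.5379, P(species C) ≈ 0.1034
After 'present': normaliser = 0.65·0.3586 + 0.3·0.5379 + 0.25·0.1034; P(species A) ≈ 0.5546, P(species B) ≈ 0.3839, P(species C) ≈ 0.0615
After 'present': normaliser = 0.65·0.5546 + 0.3·0.3839 + 0.25·0.0615; P(species A) ≈ 0.7341, P(species B) ≈ 0.2346, P(species C) ≈ 0.0313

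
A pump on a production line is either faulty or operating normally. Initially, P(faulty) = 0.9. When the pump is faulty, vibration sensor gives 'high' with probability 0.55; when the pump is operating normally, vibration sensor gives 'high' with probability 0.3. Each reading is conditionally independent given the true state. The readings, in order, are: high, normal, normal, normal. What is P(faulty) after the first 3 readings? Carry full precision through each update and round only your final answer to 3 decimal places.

0.872

After 'high': P(faulty) = 0.55·0.9000 / (0.55·0.9000 + 0.3·0.1000) ≈ 0.9429
After 'normal': P(faulty) = 0.45·0.9429 / (0.45·0.9429 + 0.7·0.0571) ≈ 0.9138
After 'normal': P(faulty) = 0.45·0.9138 / (0.45·0.9138 + 0.7·0.0862) ≈ 0.8721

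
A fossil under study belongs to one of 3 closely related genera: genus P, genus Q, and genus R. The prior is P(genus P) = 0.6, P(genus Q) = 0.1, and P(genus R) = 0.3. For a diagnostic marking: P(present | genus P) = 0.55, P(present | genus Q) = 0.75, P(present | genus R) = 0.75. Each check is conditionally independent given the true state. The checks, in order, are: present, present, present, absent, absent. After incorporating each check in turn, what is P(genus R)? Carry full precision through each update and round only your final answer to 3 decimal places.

Each posterior becomes the prior for the next update.
After 'present': normaliser = 0.55·0.6000 + 0.75·0.1000 + 0.75·0.3000; P(genus P) ≈ 0.5238, P(genus Q) ≈ 0.1190, P(genus R) ≈ 0.3571
After 'present': normaliser = 0.55·0.5238 + 0.75·0.1190 + 0.75·0.3571; P(genus P) ≈ 0.4465, P(genus Q) ≈ 0.1384, P(genus R) ≈ 0.4151
After 'present': normaliser = 0.55·0.4465 + 0.75·0.1384 + 0.75·0.4151; P(genus P) ≈ 0.3717, P(genus Q) ≈ 0.1571, P(genus R) ≈ 0.4712
After 'absent': normaliser = 0.45·0.3717 + 0.25·0.1571 + 0.25·0.4712; P(genus P) ≈ 0.5157, P(genus Q) ≈ 0.1211, P(genus R) ≈ 0.3632
After 'absent': normaliser = 0.45·0.5157 + 0.25·0.1211 + 0.25·0.3632; P(genus P) ≈ 0.6571, P(genus Q) ≈ 0.0857, P(genus R) ≈ 0.2571

0.257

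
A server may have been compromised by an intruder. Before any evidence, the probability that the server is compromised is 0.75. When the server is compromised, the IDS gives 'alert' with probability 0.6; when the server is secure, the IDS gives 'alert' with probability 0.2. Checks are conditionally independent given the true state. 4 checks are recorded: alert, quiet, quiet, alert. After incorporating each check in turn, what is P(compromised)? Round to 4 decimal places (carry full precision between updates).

Apply Bayes' rule sequentially, carrying P(compromised) forward.
After 'alert': P(compromised) = 0.6·0.7500 / (0.6·0.7500 + 0.2·0.2500) ≈ 0.9000
After 'quiet': P(compromised) = 0.4·0.9000 / (0.4·0.9000 + 0.8·0.1000) ≈ 0.8182
After 'quiet': P(compromised) = 0.4·0.8182 / (0.4·0.8182 + 0.8·0.1818) ≈ 0.6923
After 'alert': P(compromised) = 0.6·0.6923 / (0.6·0.6923 + 0.2·0.3077) ≈ 0.8710

0.8710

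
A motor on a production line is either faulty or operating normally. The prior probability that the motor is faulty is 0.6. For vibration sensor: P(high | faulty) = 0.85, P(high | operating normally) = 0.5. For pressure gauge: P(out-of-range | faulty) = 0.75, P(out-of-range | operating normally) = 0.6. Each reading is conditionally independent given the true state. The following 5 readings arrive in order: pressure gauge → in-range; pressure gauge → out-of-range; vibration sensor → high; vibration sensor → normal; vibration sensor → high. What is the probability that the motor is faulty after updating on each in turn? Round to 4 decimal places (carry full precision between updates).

0.5040

After pressure gauge='in-range': P(faulty) = 0.25·0.6000 / (0.25·0.6000 + 0.4·0.4000) ≈ 0.4839
After pressure gauge='out-of-range': P(faulty) = 0.75·0.4839 / (0.75·0.4839 + 0.6·0.5161) ≈ 0.5396
After vibration sensor='high': P(faulty) = 0.85·0.5396 / (0.85·0.5396 + 0.5·0.4604) ≈ 0.6658
After vibration sensor='normal': P(faulty) = 0.15·0.6658 / (0.15·0.6658 + 0.5·0.3342) ≈ 0.3741
After vibration sensor='high': P(faulty) = 0.85·0.3741 / (0.85·0.3741 + 0.5·0.6259) ≈ 0.5040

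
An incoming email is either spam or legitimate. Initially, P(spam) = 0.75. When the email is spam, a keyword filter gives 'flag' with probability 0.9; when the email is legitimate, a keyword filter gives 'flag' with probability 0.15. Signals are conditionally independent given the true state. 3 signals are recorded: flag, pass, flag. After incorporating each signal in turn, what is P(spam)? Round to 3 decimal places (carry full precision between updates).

After 'flag': P(spam) = 0.9·0.7500 / (0.9·0.7500 + 0.15·0.2500) ≈ 0.9474
After 'pass': P(spam) = 0.1·0.9474 / (0.1·0.9474 + 0.85·0.0526) ≈ 0.6792
After 'flag': P(spam) = 0.9·0.6792 / (0.9·0.6792 + 0.15·0.3208) ≈ 0.9270

0.927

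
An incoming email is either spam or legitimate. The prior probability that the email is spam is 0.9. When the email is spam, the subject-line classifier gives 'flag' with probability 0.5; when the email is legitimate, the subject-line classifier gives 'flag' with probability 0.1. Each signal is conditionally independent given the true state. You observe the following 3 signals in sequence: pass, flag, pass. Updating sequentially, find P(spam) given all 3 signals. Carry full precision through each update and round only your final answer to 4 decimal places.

0.9328

After 'pass': P(spam) = 0.5·0.9000 / (0.5·0.9000 + 0.9·0.1000) ≈ 0.8333
After 'flag': P(spam) = 0.5·0.8333 / (0.5·0.8333 + 0.1·0.1667) ≈ 0.9615
After 'pass': P(spam) = 0.5·0.9615 / (0.5·0.9615 + 0.9·0.0385) ≈ 0.9328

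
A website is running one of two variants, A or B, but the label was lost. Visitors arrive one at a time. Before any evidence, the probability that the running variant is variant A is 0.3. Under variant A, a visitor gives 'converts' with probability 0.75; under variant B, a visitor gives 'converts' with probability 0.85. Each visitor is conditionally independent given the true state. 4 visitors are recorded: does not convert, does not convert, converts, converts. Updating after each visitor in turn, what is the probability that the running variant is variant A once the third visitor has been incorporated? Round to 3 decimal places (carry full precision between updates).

After 'does not convert': P(A) = 0.25·0.3000 / (0.25·0.3000 + 0.15·0.7000) ≈ 0.4167
After 'does not convert': P(A) = 0.25·0.4167 / (0.25·0.4167 + 0.15·0.5833) ≈ 0.5435
After 'converts': P(A) = 0.75·0.5435 / (0.75·0.5435 + 0.85·0.4565) ≈ 0.5123

0.512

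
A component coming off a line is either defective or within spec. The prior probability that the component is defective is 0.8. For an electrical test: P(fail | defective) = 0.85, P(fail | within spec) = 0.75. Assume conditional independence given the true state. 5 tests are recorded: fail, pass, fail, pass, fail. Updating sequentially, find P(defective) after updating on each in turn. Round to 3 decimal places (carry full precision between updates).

Apply Bayes' rule sequentially, carrying P(defective) forward.
After 'fail': P(defective) = 0.85·0.8000 / (0.85·0.8000 + 0.75·0.2000) ≈ 0.8193
After 'pass': P(defective) = 0.15·0.8193 / (0.15·0.8193 + 0.25·0.1807) ≈ 0.7312
After 'fail': P(defective) = 0.85·0.7312 / (0.85·0.7312 + 0.75·0.2688) ≈ 0.7551
After 'pass': P(defective) = 0.15·0.7551 / (0.15·0.7551 + 0.25·0.2449) ≈ 0.6491
After 'fail': P(defective) = 0.85·0.6491 / (0.85·0.6491 + 0.75·0.3509) ≈ 0.6770

0.677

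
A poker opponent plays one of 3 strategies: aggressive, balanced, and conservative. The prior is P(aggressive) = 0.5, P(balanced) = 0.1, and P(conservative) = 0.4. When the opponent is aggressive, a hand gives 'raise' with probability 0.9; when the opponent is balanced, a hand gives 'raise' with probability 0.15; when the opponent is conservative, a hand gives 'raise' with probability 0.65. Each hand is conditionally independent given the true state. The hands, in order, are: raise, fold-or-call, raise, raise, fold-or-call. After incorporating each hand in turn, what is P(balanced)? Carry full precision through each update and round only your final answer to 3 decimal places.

After 'raise': normaliser = 0.9·0.5000 + 0.15·0.1000 + 0.65·0.4000; P(aggressive) ≈ 0.6207, P(balanced) ≈ 0.0207, P(conservative) ≈ 0.3586
After 'fold-or-call': normaliser = 0.1·0.6207 + 0.85·0.0207 + 0.35·0.3586; P(aggressive) ≈ 0.3025, P(balanced) ≈ 0.0857, P(conservative) ≈ 0.6118
After 'raise': normaliser = 0.9·0.3025 + 0.15·0.0857 + 0.65·0.6118; P(aggressive) ≈ 0.3988, P(balanced) ≈ 0.0188, P(conservative) ≈ 0.5824
After 'raise': normaliser = 0.9·0.3988 + 0.15·0.0188 + 0.65·0.5824; P(aggressive) ≈ 0.4848, P(balanced) ≈ 0.0038, P(conservative) ≈ 0.5114
After 'fold-or-call': normaliser = 0.1·0.4848 + 0.85·0.0038 + 0.35·0.5114; P(aggressive) ≈ 0.2101, P(balanced) ≈ 0.0141, P(conservative) ≈ 0.7758

0.014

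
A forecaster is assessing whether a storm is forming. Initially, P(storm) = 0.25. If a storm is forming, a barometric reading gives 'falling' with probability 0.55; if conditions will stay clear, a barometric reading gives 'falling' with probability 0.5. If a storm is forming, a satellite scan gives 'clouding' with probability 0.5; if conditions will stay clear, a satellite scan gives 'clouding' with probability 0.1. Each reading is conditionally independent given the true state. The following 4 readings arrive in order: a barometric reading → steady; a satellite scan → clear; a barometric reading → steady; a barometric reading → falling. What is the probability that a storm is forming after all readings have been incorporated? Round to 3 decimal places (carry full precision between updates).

After a barometric reading='steady': P(storm) = 0.45·0.2500 / (0.45·0.2500 + 0.5·0.7500) ≈ 0.2308
After a satellite scan='clear': P(storm) = 0.5·0.2308 / (0.5·0.2308 + 0.9·0.7692) ≈ 0.1429
After a barometric reading='steady': P(storm) = 0.45·0.1429 / (0.45·0.1429 + 0.5·0.8571) ≈ 0.1304
After a barometric reading='falling': P(storm) = 0.55·0.1304 / (0.55·0.1304 + 0.5·0.8696) ≈ 0.1416

0.142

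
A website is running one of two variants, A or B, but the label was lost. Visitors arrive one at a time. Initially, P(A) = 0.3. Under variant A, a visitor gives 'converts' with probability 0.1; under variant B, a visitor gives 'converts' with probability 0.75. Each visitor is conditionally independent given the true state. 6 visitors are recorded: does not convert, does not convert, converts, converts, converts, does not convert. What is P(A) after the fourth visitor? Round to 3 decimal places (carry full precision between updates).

After 'does not convert': P(A) = 0.9·0.3000 / (0.9·0.3000 + 0.25·0.7000) ≈ 0.6067
After 'does not convert': P(A) = 0.9·0.6067 / (0.9·0.6067 + 0.25·0.3933) ≈ 0.8474
After 'converts': P(A) = 0.1·0.8474 / (0.1·0.8474 + 0.75·0.1526) ≈ 0.4255
After 'converts': P(A) = 0.1·0.4255 / (0.1·0.4255 + 0.75·0.5745) ≈ 0.0899

0.090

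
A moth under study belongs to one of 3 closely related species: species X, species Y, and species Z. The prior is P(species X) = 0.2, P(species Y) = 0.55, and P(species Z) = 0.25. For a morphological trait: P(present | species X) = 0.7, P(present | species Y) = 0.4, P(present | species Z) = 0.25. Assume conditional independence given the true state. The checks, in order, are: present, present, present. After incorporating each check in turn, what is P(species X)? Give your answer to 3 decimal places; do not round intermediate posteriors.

0.637

After 'present': normaliser = 0.7·0.2000 + 0.4·0.5500 + 0.25·0.2500; P(species X) ≈ 0.3314, P(species Y) ≈ 0.5207, P(species Z) ≈ 0.1479
After 'present': normaliser = 0.7·0.3314 + 0.4·0.5207 + 0.25·0.1479; P(species X) ≈ 0.4861, P(species Y) ≈ 0.4365, P(species Z) ≈ 0.0775
After 'present': normaliser = 0.7·0.4861 + 0.4·0.4365 + 0.25·0.0775; P(species X) ≈ 0.6369, P(species Y) ≈ 0.3268, P(species Z) ≈ 0.0363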